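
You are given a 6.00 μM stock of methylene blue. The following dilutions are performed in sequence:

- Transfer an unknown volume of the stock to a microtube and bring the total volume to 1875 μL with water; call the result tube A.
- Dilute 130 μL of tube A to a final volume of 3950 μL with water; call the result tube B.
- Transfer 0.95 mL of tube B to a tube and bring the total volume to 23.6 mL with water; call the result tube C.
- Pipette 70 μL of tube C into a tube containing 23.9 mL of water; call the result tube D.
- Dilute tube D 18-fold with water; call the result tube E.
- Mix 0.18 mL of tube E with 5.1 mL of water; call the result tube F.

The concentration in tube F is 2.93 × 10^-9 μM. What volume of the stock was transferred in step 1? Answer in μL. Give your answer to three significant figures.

125 μL

Step 1: v brought to 1875 μL → factor = 1875 μL/v
Step 2: 130 μL brought to 3950 μL → factor 3950/130 = 30.385
Step 3: 0.95 mL brought to 23.6 mL → factor 23.6/0.95 = 24.842
Step 4: 70 μL + 23.9 mL = 23970 μL total → factor 23970/70 = 342.43
Step 5: 18-fold → factor 18
Step 6: 0.18 mL + 5.1 mL = 5.28 mL total → factor 5.28/0.18 = 29.333
Product of known-step factors = 1.3647 × 10^8
Overall factor = 6.00 μM / (2.93 × 10^-9 μM) = 2.0478 × 10^9
Step-1 factor = 2.0478 × 10^9 / 1.3647 × 10^8 = 15.005
v = 1875 μL / 15.005 = 125 μL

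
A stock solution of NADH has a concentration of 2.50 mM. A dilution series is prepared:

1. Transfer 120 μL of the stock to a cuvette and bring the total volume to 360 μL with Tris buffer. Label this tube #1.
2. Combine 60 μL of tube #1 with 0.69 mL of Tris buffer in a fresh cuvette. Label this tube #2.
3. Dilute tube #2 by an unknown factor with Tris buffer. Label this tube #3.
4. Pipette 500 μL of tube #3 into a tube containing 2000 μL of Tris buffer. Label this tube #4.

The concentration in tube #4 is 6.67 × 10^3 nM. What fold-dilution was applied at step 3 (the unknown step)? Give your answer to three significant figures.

Step 1: 120 μL brought to 360 μL → factor 360/120 = 3
Step 2: 60 μL + 0.69 mL = 750 μL total → factor 750/60 = 12.5
Step 3: unknown factor x
Step 4: 500 μL + 2000 μL = 2500 μL total → factor 2500/500 = 5
Product of known-step factors = 187.5
Overall factor = 2.50 mM / (6.67 × 10^3 nM) = 374.81
x = 374.81 / 187.5 = 2.00

2.00-fold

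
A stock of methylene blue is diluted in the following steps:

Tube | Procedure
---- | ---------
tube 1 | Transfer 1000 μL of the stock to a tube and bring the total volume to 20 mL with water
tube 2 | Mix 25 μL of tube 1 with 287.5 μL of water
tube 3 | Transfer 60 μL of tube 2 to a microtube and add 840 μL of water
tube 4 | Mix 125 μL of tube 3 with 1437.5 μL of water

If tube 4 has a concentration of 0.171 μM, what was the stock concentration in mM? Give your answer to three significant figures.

Step 1: 1000 μL brought to 20 mL → factor 20000/1000 = 20
Step 2: 25 μL + 287.5 μL = 312.5 μL total → factor 312.5/25 = 12.5
Step 3: 60 μL + 840 μL = 900 μL total → factor 900/60 = 15
Step 4: 125 μL + 1437.5 μL = 1562.5 μL total → factor 1562.5/125 = 12.5
Overall dilution factor = 20 × 12.5 × 15 × 12.5 = 46875
Stock = 0.171 μM × 46875 = 8016 μM = 8.02 mM

8.02 mM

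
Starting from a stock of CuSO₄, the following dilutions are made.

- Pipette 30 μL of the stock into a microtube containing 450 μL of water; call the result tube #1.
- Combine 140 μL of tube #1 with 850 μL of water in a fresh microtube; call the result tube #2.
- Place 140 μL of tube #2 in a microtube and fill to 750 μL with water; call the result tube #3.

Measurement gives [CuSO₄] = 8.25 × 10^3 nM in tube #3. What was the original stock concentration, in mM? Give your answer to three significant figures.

5.00 mM

Step 1: 30 μL + 450 μL = 480 μL total → factor 480/30 = 16
Step 2: 140 μL + 850 μL = 990 μL total → factor 990/140 = 7.0714
Step 3: 140 μL brought to 750 μL → factor 750/140 = 5.3571
Overall dilution factor = 16 × 7.0714 × 5.3571 = 606.12
Stock = 8.25 × 10^3 nM × 606.12 = 5.001 × 10^6 nM = 5.00 mM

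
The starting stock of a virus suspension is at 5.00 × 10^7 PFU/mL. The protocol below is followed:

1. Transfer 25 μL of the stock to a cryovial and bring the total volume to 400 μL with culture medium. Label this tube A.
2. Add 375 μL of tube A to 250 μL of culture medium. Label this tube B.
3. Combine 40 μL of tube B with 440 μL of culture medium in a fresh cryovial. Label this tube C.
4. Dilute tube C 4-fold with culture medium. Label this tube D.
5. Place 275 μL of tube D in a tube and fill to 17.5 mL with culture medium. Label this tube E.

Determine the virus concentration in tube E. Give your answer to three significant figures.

614 PFU/mL

Step 1: 25 μL brought to 400 μL → factor 400/25 = 16
Step 2: 375 μL + 250 μL = 625 μL total → factor 625/375 = 1.6667
Step 3: 40 μL + 440 μL = 480 μL total → factor 480/40 = 12
Step 4: 4-fold → factor 4
Step 5: 275 μL brought to 17.5 mL → factor 17500/275 = 63.636
Overall dilution factor = 16 × 1.6667 × 12 × 4 × 63.636 = 81455
Final = 5.00 × 10^7 PFU/mL / 81455 = 614 PFU/mL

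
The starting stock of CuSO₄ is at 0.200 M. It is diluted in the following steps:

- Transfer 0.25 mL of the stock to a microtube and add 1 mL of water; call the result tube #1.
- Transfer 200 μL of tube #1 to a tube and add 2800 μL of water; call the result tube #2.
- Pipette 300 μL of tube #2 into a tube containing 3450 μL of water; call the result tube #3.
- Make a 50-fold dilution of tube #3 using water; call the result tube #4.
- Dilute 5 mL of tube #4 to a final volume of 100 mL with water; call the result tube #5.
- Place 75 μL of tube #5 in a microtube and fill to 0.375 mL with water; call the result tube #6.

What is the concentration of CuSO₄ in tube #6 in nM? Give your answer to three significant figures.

42.7 nM

Step 1: 0.25 mL + 1 mL = 1.25 mL total → factor 1.25/0.25 = 5
Step 2: 200 μL + 2800 μL = 3000 μL total → factor 3000/200 = 15
Step 3: 300 μL + 3450 μL = 3750 μL total → factor 3750/300 = 12.5
Step 4: 50-fold → factor 50
Step 5: 5 mL brought to 100 mL → factor 100/5 = 20
Step 6: 75 μL brought to 0.375 mL → factor 375/75 = 5
Overall dilution factor = 5 × 15 × 12.5 × 50 × 20 × 5 = 4.6875 × 10^6
Final = 0.200 M / 4.6875 × 10^6 = 4.267 × 10^-8 M = 42.7 nM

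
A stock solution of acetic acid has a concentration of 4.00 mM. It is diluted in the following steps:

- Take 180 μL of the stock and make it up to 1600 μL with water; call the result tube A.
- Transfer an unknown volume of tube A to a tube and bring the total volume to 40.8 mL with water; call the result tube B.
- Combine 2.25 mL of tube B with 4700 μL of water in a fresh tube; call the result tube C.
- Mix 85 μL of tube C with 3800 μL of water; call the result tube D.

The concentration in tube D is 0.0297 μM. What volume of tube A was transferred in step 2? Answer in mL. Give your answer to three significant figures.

Step 1: 180 μL brought to 1600 μL → factor 1600/180 = 8.8889
Step 2: v brought to 40.8 mL → factor = 40.8 mL/v
Step 3: 2.25 mL + 4700 μL = 6.95 mL total → factor 6.95/2.25 = 3.0889
Step 4: 85 μL + 3800 μL = 3885 μL total → factor 3885/85 = 45.706
Product of known-step factors = 1254.9
Overall factor = 4.00 mM / (0.0297 μM) = 1.3468 × 10^5
Step-2 factor = 1.3468 × 10^5 / 1254.9 = 107.32
v = 40.8 mL / 107.32 = 0.380 mL

0.380 mL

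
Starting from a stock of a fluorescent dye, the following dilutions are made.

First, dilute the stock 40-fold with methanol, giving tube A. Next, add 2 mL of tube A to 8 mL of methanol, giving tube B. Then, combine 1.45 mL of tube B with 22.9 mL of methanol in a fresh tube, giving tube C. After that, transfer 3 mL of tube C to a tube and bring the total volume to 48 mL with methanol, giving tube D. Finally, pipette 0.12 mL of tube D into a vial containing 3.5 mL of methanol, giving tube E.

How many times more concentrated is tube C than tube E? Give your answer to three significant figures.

483

Step 1: 40-fold → factor 40
Step 2: 2 mL + 8 mL = 10 mL total → factor 10/2 = 5
Step 3: 1.45 mL + 22.9 mL = 24.35 mL total → factor 24.35/1.45 = 16.793
Step 4: 3 mL brought to 48 mL → factor 48/3 = 16
Step 5: 0.12 mL + 3.5 mL = 3.62 mL total → factor 3.62/0.12 = 30.167
Dilution factor to tube C = 3358.6; to tube E = 1.6211 × 10^6
[tube C]/[tube E] = (factor to tube E)/(factor to tube C) = 1.6211 × 10^6/3358.6 = 483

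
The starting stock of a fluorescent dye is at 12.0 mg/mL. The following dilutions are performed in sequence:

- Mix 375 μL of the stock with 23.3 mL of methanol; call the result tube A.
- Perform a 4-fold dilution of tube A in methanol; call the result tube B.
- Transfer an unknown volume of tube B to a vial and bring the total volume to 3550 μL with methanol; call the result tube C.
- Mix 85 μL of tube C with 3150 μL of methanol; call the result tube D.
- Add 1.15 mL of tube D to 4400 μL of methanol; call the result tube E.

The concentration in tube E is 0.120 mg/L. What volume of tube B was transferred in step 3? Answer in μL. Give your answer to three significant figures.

1.65 × 10^3 μL

Step 1: 375 μL + 23.3 mL = 23675 μL total → factor 23675/375 = 63.133
Step 2: 4-fold → factor 4
Step 3: v brought to 3550 μL → factor = 3550 μL/v
Step 4: 85 μL + 3150 μL = 3235 μL total → factor 3235/85 = 38.059
Step 5: 1.15 mL + 4400 μL = 5.55 mL total → factor 5.55/1.15 = 4.8261
Product of known-step factors = 46384
Overall factor = 12.0 mg/mL / (0.120 mg/L) = 1 × 10^5
Step-3 factor = 1 × 10^5 / 46384 = 2.1559
v = 3550 μL / 2.1559 = 1.65 × 10^3 μL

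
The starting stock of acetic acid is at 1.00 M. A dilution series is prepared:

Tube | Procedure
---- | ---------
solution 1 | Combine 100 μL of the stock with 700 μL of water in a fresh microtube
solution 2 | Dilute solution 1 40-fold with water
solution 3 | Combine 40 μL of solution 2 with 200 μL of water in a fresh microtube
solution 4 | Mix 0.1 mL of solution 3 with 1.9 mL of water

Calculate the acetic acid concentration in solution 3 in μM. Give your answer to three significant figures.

Step 1: 100 μL + 700 μL = 800 μL total → factor 800/100 = 8
Step 2: 40-fold → factor 40
Step 3: 40 μL + 200 μL = 240 μL total → factor 240/40 = 6
Dilution factor through solution 3 = 8 × 40 × 6 = 1920
[solution 3] = 1.00 M / 1920 = 0.0005208 M = 521 μM

521 μM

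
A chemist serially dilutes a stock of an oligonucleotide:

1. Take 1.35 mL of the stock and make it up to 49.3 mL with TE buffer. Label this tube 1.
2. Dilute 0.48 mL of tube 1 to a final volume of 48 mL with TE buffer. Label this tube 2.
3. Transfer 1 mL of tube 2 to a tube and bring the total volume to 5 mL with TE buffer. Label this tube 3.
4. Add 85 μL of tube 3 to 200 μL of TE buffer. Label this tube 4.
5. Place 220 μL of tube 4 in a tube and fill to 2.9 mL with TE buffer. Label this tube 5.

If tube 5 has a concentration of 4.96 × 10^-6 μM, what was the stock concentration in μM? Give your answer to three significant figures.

4.00 μM

Step 1: 1.35 mL brought to 49.3 mL → factor 49.3/1.35 = 36.519
Step 2: 0.48 mL brought to 48 mL → factor 48/0.48 = 100
Step 3: 1 mL brought to 5 mL → factor 5/1 = 5
Step 4: 85 μL + 200 μL = 285 μL total → factor 285/85 = 3.3529
Step 5: 220 μL brought to 2.9 mL → factor 2900/220 = 13.182
Overall dilution factor = 36.519 × 100 × 5 × 3.3529 × 13.182 = 8.0702 × 10^5
Stock = 4.96 × 10^-6 μM × 8.0702 × 10^5 = 4.00 μM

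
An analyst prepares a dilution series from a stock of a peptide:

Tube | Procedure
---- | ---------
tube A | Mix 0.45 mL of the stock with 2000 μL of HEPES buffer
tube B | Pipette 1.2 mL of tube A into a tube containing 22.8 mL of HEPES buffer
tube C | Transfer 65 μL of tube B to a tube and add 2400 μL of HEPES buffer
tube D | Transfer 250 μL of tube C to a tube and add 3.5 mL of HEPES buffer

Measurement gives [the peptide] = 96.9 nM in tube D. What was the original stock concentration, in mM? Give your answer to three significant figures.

6.00 mM

Step 1: 0.45 mL + 2000 μL = 2.45 mL total → factor 2.45/0.45 = 5.4444
Step 2: 1.2 mL + 22.8 mL = 24 mL total → factor 24/1.2 = 20
Step 3: 65 μL + 2400 μL = 2465 μL total → factor 2465/65 = 37.923
Step 4: 250 μL + 3.5 mL = 3750 μL total → factor 3750/250 = 15
Overall dilution factor = 5.4444 × 20 × 37.923 × 15 = 61941
Stock = 96.9 nM × 61941 = 6.002 × 10^6 nM = 6.00 mM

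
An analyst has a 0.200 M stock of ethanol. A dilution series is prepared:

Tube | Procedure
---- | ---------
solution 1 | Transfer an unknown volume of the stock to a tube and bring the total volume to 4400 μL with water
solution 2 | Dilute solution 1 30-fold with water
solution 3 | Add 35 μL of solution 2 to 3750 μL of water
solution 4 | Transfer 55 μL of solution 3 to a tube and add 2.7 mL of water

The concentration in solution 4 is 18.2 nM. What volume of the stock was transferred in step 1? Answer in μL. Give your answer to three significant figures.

Step 1: v brought to 4400 μL → factor = 4400 μL/v
Step 2: 30-fold → factor 30
Step 3: 35 μL + 3750 μL = 3785 μL total → factor 3785/35 = 108.14
Step 4: 55 μL + 2.7 mL = 2755 μL total → factor 2755/55 = 50.091
Product of known-step factors = 1.6251 × 10^5
Overall factor = 0.200 M / (18.2 nM) = 1.0989 × 10^7
Step-1 factor = 1.0989 × 10^7 / 1.6251 × 10^5 = 67.621
v = 4400 μL / 67.621 = 65.1 μL

65.1 μL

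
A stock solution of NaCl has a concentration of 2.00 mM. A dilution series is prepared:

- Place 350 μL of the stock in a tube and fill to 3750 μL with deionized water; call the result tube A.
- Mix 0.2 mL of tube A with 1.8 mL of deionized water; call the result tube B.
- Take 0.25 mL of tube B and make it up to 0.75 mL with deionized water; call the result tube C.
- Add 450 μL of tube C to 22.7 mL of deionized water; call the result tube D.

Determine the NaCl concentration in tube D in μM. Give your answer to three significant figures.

Step 1: 350 μL brought to 3750 μL → factor 3750/350 = 10.714
Step 2: 0.2 mL + 1.8 mL = 2 mL total → factor 2/0.2 = 10
Step 3: 0.25 mL brought to 0.75 mL → factor 0.75/0.25 = 3
Step 4: 450 μL + 22.7 mL = 23150 μL total → factor 23150/450 = 51.444
Overall dilution factor = 10.714 × 10 × 3 × 51.444 = 16536
Final = 2.00 mM / 16536 = 0.0001210 mM = 0.121 μM

0.121 μM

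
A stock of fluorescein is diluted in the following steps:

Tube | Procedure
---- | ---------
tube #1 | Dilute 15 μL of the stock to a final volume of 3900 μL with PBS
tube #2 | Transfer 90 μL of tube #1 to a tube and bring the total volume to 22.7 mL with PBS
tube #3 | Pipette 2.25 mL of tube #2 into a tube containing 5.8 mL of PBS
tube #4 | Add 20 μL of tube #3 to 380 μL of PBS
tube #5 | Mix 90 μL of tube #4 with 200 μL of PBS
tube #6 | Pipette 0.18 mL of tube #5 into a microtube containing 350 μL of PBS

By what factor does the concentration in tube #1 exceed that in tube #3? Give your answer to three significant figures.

902

Step 1: 15 μL brought to 3900 μL → factor 3900/15 = 260
Step 2: 90 μL brought to 22.7 mL → factor 22700/90 = 252.22
Step 3: 2.25 mL + 5.8 mL = 8.05 mL total → factor 8.05/2.25 = 3.5778
Dilution factor to tube #1 = 260; to tube #3 = 2.3462 × 10^5
[tube #1]/[tube #3] = (factor to tube #3)/(factor to tube #1) = 2.3462 × 10^5/260 = 902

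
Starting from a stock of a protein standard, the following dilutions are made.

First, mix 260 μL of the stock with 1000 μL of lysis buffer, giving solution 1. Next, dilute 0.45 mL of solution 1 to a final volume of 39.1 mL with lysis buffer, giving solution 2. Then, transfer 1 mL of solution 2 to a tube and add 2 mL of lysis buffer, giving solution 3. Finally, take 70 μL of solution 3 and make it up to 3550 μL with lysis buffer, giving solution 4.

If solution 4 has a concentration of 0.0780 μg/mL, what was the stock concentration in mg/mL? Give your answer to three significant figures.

Step 1: 260 μL + 1000 μL = 1260 μL total → factor 1260/260 = 4.8462
Step 2: 0.45 mL brought to 39.1 mL → factor 39.1/0.45 = 86.889
Step 3: 1 mL + 2 mL = 3 mL total → factor 3/1 = 3
Step 4: 70 μL brought to 3550 μL → factor 3550/70 = 50.714
Overall dilution factor = 4.8462 × 86.889 × 3 × 50.714 = 64064
Stock = 0.0780 μg/mL × 64064 = 4997 μg/mL = 5.00 mg/mL

5.00 mg/mL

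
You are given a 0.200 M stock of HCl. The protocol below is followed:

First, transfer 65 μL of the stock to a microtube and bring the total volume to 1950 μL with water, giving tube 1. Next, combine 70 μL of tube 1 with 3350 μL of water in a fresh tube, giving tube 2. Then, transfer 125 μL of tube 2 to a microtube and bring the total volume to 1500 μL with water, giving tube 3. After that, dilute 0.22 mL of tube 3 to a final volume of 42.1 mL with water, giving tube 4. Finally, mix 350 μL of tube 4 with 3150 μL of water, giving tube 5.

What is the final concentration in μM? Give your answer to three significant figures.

Step 1: 65 μL brought to 1950 μL → factor 1950/65 = 30
Step 2: 70 μL + 3350 μL = 3420 μL total → factor 3420/70 = 48.857
Step 3: 125 μL brought to 1500 μL → factor 1500/125 = 12
Step 4: 0.22 mL brought to 42.1 mL → factor 42.1/0.22 = 191.36
Step 5: 350 μL + 3150 μL = 3500 μL total → factor 3500/350 = 10
Overall dilution factor = 30 × 48.857 × 12 × 191.36 × 10 = 3.3658 × 10^7
Final = 0.200 M / 3.3658 × 10^7 = 5.942 × 10^-9 M = 0.00594 μM

0.00594 μM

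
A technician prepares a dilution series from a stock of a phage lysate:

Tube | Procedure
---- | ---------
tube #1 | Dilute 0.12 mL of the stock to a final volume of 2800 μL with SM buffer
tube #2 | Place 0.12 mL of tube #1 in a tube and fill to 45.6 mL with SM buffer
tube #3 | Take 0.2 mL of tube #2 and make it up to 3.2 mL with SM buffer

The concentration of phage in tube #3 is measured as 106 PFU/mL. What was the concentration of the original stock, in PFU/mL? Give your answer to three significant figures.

1.50 × 10^7 PFU/mL

Step 1: 0.12 mL brought to 2800 μL → factor 2.8/0.12 = 23.333
Step 2: 0.12 mL brought to 45.6 mL → factor 45.6/0.12 = 380
Step 3: 0.2 mL brought to 3.2 mL → factor 3.2/0.2 = 16
Overall dilution factor = 23.333 × 380 × 16 = 1.4187 × 10^5
Stock = 106 PFU/mL × 1.4187 × 10^5 = 1.50 × 10^7 PFU/mL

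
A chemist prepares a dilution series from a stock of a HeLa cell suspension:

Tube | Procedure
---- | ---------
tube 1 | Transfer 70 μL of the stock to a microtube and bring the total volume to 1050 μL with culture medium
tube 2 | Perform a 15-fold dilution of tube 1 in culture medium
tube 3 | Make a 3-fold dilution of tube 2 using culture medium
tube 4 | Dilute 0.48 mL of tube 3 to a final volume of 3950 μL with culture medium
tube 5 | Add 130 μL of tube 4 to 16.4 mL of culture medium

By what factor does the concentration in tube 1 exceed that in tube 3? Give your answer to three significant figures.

45.0

Step 1: 70 μL brought to 1050 μL → factor 1050/70 = 15
Step 2: 15-fold → factor 15
Step 3: 3-fold → factor 3
Dilution factor to tube 1 = 15; to tube 3 = 675
[tube 1]/[tube 3] = (factor to tube 3)/(factor to tube 1) = 675/15 = 45.0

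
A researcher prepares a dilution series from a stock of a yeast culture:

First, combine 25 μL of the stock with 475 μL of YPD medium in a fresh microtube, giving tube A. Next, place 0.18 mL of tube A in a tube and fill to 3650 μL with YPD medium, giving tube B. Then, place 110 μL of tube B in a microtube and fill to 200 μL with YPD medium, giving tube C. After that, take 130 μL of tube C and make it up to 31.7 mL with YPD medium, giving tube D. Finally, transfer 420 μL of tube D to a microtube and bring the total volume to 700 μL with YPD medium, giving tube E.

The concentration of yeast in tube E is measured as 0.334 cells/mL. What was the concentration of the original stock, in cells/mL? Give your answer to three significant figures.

Step 1: 25 μL + 475 μL = 500 μL total → factor 500/25 = 20
Step 2: 0.18 mL brought to 3650 μL → factor 3.65/0.18 = 20.278
Step 3: 110 μL brought to 200 μL → factor 200/110 = 1.8182
Step 4: 130 μL brought to 31.7 mL → factor 31700/130 = 243.85
Step 5: 420 μL brought to 700 μL → factor 700/420 = 1.6667
Overall dilution factor = 20 × 20.278 × 1.8182 × 243.85 × 1.6667 = 2.9968 × 10^5
Stock = 0.334 cells/mL × 2.9968 × 10^5 = 1.00 × 10^5 cells/mL

1.00 × 10^5 cells/mL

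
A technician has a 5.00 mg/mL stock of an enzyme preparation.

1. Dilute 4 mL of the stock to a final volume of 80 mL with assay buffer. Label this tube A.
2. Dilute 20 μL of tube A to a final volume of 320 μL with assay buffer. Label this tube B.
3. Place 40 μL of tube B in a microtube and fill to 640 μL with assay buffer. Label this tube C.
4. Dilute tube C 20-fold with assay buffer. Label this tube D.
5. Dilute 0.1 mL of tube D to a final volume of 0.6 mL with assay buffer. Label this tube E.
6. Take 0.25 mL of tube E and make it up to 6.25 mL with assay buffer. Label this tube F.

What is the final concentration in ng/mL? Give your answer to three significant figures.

0.326 ng/mL

Step 1: 4 mL brought to 80 mL → factor 80/4 = 20
Step 2: 20 μL brought to 320 μL → factor 320/20 = 16
Step 3: 40 μL brought to 640 μL → factor 640/40 = 16
Step 4: 20-fold → factor 20
Step 5: 0.1 mL brought to 0.6 mL → factor 0.6/0.1 = 6
Step 6: 0.25 mL brought to 6.25 mL → factor 6.25/0.25 = 25
Overall dilution factor = 20 × 16 × 16 × 20 × 6 × 25 = 1.536 × 10^7
Final = 5.00 mg/mL / 1.536 × 10^7 = 3.255 × 10^-7 mg/mL = 0.326 ng/mL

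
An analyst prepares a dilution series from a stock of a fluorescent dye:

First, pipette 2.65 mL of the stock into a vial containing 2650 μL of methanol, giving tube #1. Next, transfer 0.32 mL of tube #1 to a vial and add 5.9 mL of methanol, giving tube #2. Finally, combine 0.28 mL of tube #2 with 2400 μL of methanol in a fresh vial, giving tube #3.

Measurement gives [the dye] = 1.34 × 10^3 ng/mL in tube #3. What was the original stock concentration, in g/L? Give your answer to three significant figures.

Step 1: 2.65 mL + 2650 μL = 5.3 mL total → factor 5.3/2.65 = 2
Step 2: 0.32 mL + 5.9 mL = 6.22 mL total → factor 6.22/0.32 = 19.438
Step 3: 0.28 mL + 2400 μL = 2.68 mL total → factor 2.68/0.28 = 9.5714
Overall dilution factor = 2 × 19.438 × 9.5714 = 372.09
Stock = 1.34 × 10^3 ng/mL × 372.09 = 4.986 × 10^5 ng/mL = 0.499 g/L

0.499 g/L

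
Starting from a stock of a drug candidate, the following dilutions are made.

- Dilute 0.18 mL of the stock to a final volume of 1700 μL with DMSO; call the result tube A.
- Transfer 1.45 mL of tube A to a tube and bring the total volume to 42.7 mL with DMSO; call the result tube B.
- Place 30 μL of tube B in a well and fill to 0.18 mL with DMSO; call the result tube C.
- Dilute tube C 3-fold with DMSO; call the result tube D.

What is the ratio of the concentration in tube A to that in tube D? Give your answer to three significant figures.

Step 1: 0.18 mL brought to 1700 μL → factor 1.7/0.18 = 9.4444
Step 2: 1.45 mL brought to 42.7 mL → factor 42.7/1.45 = 29.448
Step 3: 30 μL brought to 0.18 mL → factor 180/30 = 6
Step 4: 3-fold → factor 3
Dilution factor to tube A = 9.4444; to tube D = 5006.2
[tube A]/[tube D] = (factor to tube D)/(factor to tube A) = 5006.2/9.4444 = 530

530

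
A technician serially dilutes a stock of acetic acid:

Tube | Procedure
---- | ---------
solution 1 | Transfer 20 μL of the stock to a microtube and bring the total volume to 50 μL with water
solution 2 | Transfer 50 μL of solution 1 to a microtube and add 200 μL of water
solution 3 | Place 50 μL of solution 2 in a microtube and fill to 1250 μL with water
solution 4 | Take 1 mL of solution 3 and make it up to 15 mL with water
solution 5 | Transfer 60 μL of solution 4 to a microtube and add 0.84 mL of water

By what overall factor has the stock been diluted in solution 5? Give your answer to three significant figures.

Step 1: 20 μL brought to 50 μL → factor 50/20 = 2.5
Step 2: 50 μL + 200 μL = 250 μL total → factor 250/50 = 5
Step 3: 50 μL brought to 1250 μL → factor 1250/50 = 25
Step 4: 1 mL brought to 15 mL → factor 15/1 = 15
Step 5: 60 μL + 0.84 mL = 900 μL total → factor 900/60 = 15
Overall dilution factor = 2.5 × 5 × 25 × 15 × 15 = 70312

7.03 × 10^4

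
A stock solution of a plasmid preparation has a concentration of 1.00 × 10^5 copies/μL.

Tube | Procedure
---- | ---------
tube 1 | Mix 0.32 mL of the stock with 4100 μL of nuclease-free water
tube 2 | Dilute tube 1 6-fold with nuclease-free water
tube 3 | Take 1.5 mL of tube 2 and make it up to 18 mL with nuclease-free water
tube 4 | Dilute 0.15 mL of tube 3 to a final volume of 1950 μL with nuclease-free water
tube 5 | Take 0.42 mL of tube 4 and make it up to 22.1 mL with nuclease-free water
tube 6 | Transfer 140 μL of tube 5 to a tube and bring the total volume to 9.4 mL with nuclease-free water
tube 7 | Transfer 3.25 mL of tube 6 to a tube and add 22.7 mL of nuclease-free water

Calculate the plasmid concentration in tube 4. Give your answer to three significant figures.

Step 1: 0.32 mL + 4100 μL = 4.42 mL total → factor 4.42/0.32 = 13.812
Step 2: 6-fold → factor 6
Step 3: 1.5 mL brought to 18 mL → factor 18/1.5 = 12
Step 4: 0.15 mL brought to 1950 μL → factor 1.95/0.15 = 13
Dilution factor through tube 4 = 13.812 × 6 × 12 × 13 = 12928
[tube 4] = 1.00 × 10^5 copies/μL / 12928 = 7.73 copies/μL

7.73 copies/μL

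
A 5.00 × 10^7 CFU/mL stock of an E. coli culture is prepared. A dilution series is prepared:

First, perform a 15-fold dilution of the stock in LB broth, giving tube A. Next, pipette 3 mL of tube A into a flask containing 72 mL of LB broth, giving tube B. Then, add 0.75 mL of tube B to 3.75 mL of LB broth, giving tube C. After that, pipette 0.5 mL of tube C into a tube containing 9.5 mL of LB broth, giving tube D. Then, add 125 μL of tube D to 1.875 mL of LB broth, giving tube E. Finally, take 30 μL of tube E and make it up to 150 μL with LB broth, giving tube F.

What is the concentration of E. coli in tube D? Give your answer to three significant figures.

1.11 × 10^3 CFU/mL

Step 1: 15-fold → factor 15
Step 2: 3 mL + 72 mL = 75 mL total → factor 75/3 = 25
Step 3: 0.75 mL + 3.75 mL = 4.5 mL total → factor 4.5/0.75 = 6
Step 4: 0.5 mL + 9.5 mL = 10 mL total → factor 10/0.5 = 20
Dilution factor through tube D = 15 × 25 × 6 × 20 = 45000
[tube D] = 5.00 × 10^7 CFU/mL / 45000 = 1.11 × 10^3 CFU/mL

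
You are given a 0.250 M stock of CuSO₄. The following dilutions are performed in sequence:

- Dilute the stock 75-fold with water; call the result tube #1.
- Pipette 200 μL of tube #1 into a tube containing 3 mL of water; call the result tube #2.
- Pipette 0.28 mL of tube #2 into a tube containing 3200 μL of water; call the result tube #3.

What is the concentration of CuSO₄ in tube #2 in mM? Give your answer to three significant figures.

Step 1: 75-fold → factor 75
Step 2: 200 μL + 3 mL = 3200 μL total → factor 3200/200 = 16
Dilution factor through tube #2 = 75 × 16 = 1200
[tube #2] = 0.250 M / 1200 = 0.0002083 M = 0.208 mM

0.208 mM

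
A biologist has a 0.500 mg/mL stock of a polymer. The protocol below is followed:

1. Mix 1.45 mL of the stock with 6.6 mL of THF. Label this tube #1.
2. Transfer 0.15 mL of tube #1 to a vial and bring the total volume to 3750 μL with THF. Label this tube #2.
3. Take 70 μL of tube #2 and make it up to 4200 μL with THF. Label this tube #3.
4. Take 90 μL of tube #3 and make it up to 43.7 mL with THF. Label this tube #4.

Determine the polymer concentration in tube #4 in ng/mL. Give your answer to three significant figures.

Step 1: 1.45 mL + 6.6 mL = 8.05 mL total → factor 8.05/1.45 = 5.5517
Step 2: 0.15 mL brought to 3750 μL → factor 3.75/0.15 = 25
Step 3: 70 μL brought to 4200 μL → factor 4200/70 = 60
Step 4: 90 μL brought to 43.7 mL → factor 43700/90 = 485.56
Overall dilution factor = 5.5517 × 25 × 60 × 485.56 = 4.0435 × 10^6
Final = 0.500 mg/mL / 4.0435 × 10^6 = 1.237 × 10^-7 mg/mL = 0.124 ng/mL

0.124 ng/mL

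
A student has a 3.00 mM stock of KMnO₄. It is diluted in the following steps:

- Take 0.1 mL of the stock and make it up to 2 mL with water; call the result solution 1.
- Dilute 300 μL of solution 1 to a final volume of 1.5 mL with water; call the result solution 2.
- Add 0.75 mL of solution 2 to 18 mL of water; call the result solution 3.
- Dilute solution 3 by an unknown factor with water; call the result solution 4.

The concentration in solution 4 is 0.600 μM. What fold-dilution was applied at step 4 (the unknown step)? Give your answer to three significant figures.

Step 1: 0.1 mL brought to 2 mL → factor 2/0.1 = 20
Step 2: 300 μL brought to 1.5 mL → factor 1500/300 = 5
Step 3: 0.75 mL + 18 mL = 18.75 mL total → factor 18.75/0.75 = 25
Step 4: unknown factor x
Product of known-step factors = 2500
Overall factor = 3.00 mM / (0.600 μM) = 5000
x = 5000 / 2500 = 2.00

2.00-fold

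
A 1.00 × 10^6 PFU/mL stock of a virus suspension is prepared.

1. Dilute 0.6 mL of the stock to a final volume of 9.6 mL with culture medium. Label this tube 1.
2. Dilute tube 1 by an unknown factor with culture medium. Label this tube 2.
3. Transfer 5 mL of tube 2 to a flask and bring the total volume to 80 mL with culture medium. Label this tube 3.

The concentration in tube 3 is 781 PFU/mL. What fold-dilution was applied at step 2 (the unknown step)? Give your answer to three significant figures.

Step 1: 0.6 mL brought to 9.6 mL → factor 9.6/0.6 = 16
Step 2: unknown factor x
Step 3: 5 mL brought to 80 mL → factor 80/5 = 16
Product of known-step factors = 256
Overall factor = 1.00 × 10^6 PFU/mL / (781 PFU/mL) = 1280.4
x = 1280.4 / 256 = 5.00

5.00-fold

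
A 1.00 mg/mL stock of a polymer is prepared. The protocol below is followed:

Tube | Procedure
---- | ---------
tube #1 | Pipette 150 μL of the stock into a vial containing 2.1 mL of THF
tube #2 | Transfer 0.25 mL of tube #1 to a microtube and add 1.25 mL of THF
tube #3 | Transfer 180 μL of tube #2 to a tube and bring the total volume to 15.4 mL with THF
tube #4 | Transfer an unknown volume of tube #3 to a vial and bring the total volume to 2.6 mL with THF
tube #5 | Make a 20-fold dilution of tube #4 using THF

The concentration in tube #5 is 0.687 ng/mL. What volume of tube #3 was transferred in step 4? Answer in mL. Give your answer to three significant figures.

Step 1: 150 μL + 2.1 mL = 2250 μL total → factor 2250/150 = 15
Step 2: 0.25 mL + 1.25 mL = 1.5 mL total → factor 1.5/0.25 = 6
Step 3: 180 μL brought to 15.4 mL → factor 15400/180 = 85.556
Step 4: v brought to 2.6 mL → factor = 2.6 mL/v
Step 5: 20-fold → factor 20
Product of known-step factors = 1.54 × 10^5
Overall factor = 1.00 mg/mL / (0.687 ng/mL) = 1.4556 × 10^6
Step-4 factor = 1.4556 × 10^6 / 1.54 × 10^5 = 9.452
v = 2.6 mL / 9.452 = 0.275 mL

0.275 mL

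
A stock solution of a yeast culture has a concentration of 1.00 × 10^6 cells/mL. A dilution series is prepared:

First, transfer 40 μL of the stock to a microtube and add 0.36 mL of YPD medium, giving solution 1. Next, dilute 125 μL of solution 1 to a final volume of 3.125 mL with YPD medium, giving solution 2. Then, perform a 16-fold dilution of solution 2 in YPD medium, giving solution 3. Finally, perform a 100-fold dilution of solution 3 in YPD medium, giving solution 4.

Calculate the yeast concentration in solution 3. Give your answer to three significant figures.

250 cells/mL

Step 1: 40 μL + 0.36 mL = 400 μL total → factor 400/40 = 10
Step 2: 125 μL brought to 3.125 mL → factor 3125/125 = 25
Step 3: 16-fold → factor 16
Dilution factor through solution 3 = 10 × 25 × 16 = 4000
[solution 3] = 1.00 × 10^6 cells/mL / 4000 = 250 cells/mL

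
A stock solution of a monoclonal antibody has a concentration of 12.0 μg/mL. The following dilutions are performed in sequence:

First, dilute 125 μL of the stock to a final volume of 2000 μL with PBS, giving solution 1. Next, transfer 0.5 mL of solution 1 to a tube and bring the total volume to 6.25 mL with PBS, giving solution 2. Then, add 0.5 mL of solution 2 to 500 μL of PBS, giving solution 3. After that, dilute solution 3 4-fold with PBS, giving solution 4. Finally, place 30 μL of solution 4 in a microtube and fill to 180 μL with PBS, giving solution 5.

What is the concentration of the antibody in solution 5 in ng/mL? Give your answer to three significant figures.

1.25 ng/mL

Step 1: 125 μL brought to 2000 μL → factor 2000/125 = 16
Step 2: 0.5 mL brought to 6.25 mL → factor 6.25/0.5 = 12.5
Step 3: 0.5 mL + 500 μL = 1 mL total → factor 1/0.5 = 2
Step 4: 4-fold → factor 4
Step 5: 30 μL brought to 180 μL → factor 180/30 = 6
Overall dilution factor = 16 × 12.5 × 2 × 4 × 6 = 9600
Final = 12.0 μg/mL / 9600 = 0.001250 μg/mL = 1.25 ng/mL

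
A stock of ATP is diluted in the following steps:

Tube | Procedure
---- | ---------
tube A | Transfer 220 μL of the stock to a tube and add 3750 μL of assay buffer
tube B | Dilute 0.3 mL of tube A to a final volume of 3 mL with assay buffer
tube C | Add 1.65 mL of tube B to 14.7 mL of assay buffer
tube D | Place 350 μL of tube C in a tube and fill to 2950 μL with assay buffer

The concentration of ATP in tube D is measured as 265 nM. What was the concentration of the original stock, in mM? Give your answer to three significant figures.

3.99 mM

Step 1: 220 μL + 3750 μL = 3970 μL total → factor 3970/220 = 18.045
Step 2: 0.3 mL brought to 3 mL → factor 3/0.3 = 10
Step 3: 1.65 mL + 14.7 mL = 16.35 mL total → factor 16.35/1.65 = 9.9091
Step 4: 350 μL brought to 2950 μL → factor 2950/350 = 8.4286
Overall dilution factor = 18.045 × 10 × 9.9091 × 8.4286 = 15071
Stock = 265 nM × 15071 = 3.994 × 10^6 nM = 3.99 mM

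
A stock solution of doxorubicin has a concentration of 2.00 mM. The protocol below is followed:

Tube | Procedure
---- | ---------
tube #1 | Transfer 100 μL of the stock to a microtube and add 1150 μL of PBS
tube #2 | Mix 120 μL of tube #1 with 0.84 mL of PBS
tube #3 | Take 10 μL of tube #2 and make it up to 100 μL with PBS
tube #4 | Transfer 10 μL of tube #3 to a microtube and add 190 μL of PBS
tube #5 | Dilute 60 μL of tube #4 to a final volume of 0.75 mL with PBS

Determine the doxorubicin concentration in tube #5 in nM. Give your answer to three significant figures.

8.00 nM

Step 1: 100 μL + 1150 μL = 1250 μL total → factor 1250/100 = 12.5
Step 2: 120 μL + 0.84 mL = 960 μL total → factor 960/120 = 8
Step 3: 10 μL brought to 100 μL → factor 100/10 = 10
Step 4: 10 μL + 190 μL = 200 μL total → factor 200/10 = 20
Step 5: 60 μL brought to 0.75 mL → factor 750/60 = 12.5
Overall dilution factor = 12.5 × 8 × 10 × 20 × 12.5 = 2.5 × 10^5
Final = 2.00 mM / 2.5 × 10^5 = 8.000 × 10^-6 mM = 8.00 nM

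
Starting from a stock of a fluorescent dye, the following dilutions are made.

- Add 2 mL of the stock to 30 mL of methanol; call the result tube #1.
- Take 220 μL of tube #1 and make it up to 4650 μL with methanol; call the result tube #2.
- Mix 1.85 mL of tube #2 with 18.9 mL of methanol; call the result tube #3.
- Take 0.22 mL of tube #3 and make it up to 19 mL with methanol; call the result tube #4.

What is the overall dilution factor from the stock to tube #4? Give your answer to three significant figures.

Step 1: 2 mL + 30 mL = 32 mL total → factor 32/2 = 16
Step 2: 220 μL brought to 4650 μL → factor 4650/220 = 21.136
Step 3: 1.85 mL + 18.9 mL = 20.75 mL total → factor 20.75/1.85 = 11.216
Step 4: 0.22 mL brought to 19 mL → factor 19/0.22 = 86.364
Overall dilution factor = 16 × 21.136 × 11.216 × 86.364 = 3.2759 × 10^5

3.28 × 10^5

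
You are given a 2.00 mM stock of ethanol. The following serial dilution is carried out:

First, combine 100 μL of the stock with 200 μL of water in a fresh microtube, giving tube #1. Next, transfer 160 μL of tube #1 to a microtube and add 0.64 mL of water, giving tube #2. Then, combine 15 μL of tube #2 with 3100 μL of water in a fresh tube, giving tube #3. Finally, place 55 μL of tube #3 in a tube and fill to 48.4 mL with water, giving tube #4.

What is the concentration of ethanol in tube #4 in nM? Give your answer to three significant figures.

Step 1: 100 μL + 200 μL = 300 μL total → factor 300/100 = 3
Step 2: 160 μL + 0.64 mL = 800 μL total → factor 800/160 = 5
Step 3: 15 μL + 3100 μL = 3115 μL total → factor 3115/15 = 207.67
Step 4: 55 μL brought to 48.4 mL → factor 48400/55 = 880
Overall dilution factor = 3 × 5 × 207.67 × 880 = 2.7412 × 10^6
Final = 2.00 mM / 2.7412 × 10^6 = 7.296 × 10^-7 mM = 0.730 nM

0.730 nM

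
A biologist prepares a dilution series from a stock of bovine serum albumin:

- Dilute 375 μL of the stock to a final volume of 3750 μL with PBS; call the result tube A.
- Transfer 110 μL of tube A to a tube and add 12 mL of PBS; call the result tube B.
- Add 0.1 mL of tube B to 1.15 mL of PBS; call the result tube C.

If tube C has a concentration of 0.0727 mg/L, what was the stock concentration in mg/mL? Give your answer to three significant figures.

Step 1: 375 μL brought to 3750 μL → factor 3750/375 = 10
Step 2: 110 μL + 12 mL = 12110 μL total → factor 12110/110 = 110.09
Step 3: 0.1 mL + 1.15 mL = 1.25 mL total → factor 1.25/0.1 = 12.5
Overall dilution factor = 10 × 110.09 × 12.5 = 13761
Stock = 0.0727 mg/L × 13761 = 1000 mg/L = 1.00 mg/mL

1.00 mg/mL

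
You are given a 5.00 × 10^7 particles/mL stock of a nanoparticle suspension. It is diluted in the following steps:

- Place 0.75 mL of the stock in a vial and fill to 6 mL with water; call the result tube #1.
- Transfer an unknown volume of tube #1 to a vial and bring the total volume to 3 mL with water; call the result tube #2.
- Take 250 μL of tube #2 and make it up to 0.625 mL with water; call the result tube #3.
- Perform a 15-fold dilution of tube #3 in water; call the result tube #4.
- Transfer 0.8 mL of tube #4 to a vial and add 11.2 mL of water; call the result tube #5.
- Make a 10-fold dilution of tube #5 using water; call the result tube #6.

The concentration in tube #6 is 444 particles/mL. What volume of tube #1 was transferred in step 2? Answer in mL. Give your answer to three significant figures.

1.20 mL

Step 1: 0.75 mL brought to 6 mL → factor 6/0.75 = 8
Step 2: v brought to 3 mL → factor = 3 mL/v
Step 3: 250 μL brought to 0.625 mL → factor 625/250 = 2.5
Step 4: 15-fold → factor 15
Step 5: 0.8 mL + 11.2 mL = 12 mL total → factor 12/0.8 = 15
Step 6: 10-fold → factor 10
Product of known-step factors = 45000
Overall factor = 5.00 × 10^7 particles/mL / (444 particles/mL) = 1.1261 × 10^5
Step-2 factor = 1.1261 × 10^5 / 45000 = 2.5025
v = 3 mL / 2.5025 = 1.20 mL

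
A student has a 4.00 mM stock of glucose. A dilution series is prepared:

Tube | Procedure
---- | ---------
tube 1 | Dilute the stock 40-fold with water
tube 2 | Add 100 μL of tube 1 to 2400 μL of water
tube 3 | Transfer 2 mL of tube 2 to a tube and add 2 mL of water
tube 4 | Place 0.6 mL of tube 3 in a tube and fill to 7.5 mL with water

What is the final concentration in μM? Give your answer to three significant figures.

0.160 μM

Step 1: 40-fold → factor 40
Step 2: 100 μL + 2400 μL = 2500 μL total → factor 2500/100 = 25
Step 3: 2 mL + 2 mL = 4 mL total → factor 4/2 = 2
Step 4: 0.6 mL brought to 7.5 mL → factor 7.5/0.6 = 12.5
Overall dilution factor = 40 × 25 × 2 × 12.5 = 25000
Final = 4.00 mM / 25000 = 0.0001600 mM = 0.160 μM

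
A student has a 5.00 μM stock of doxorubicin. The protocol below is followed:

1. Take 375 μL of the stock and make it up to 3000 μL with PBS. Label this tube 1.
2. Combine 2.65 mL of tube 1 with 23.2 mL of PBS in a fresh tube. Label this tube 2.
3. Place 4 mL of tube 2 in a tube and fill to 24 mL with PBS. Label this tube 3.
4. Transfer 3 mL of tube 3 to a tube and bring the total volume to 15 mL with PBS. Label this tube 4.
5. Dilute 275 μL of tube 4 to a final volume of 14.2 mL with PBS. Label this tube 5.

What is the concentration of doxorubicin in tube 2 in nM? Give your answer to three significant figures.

64.1 nM

Step 1: 375 μL brought to 3000 μL → factor 3000/375 = 8
Step 2: 2.65 mL + 23.2 mL = 25.85 mL total → factor 25.85/2.65 = 9.7547
Dilution factor through tube 2 = 8 × 9.7547 = 78.038
[tube 2] = 5.00 μM / 78.038 = 0.06407 μM = 64.1 nM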